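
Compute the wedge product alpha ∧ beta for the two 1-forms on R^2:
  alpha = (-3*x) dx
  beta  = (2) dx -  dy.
alpha ∧ beta = (3*x) dx ∧ dy

Distribute the wedge, using dx_i ∧ dx_j = -dx_j ∧ dx_i and dx_i ∧ dx_i = 0. For each pair (i, j) with i < j, the coefficient of dx_i ∧ dx_j in alpha ∧ beta is (alpha_i * beta_j - alpha_j * beta_i). Collecting: alpha ∧ beta = (3*x) dx ∧ dy.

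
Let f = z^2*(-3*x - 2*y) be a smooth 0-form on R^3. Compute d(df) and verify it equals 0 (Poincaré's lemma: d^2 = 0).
d(df) = 0

Step 1: df = sum_i (∂f/∂x_i) dx_i = (-3*z^2) dx + (-2*z^2) dy + (2*z*(-3*x - 2*y)) dz.
Step 2: Apply d again. Using the 1-form formula, the coefficient of dx ∧ dy in d(df) is ∂^2 f/∂x ∂y - ∂^2 f/∂y ∂x = (0) - (0) = 0 (equality of mixed partials for smooth f).
Similarly for dx ∧ dz and dy ∧ dz — all coefficients vanish. So d(df) = 0.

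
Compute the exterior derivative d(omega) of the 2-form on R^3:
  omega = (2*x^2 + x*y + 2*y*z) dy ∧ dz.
d(omega) = (4*x + y) dx ∧ dy ∧ dz

For a 2-form omega = sum_{i<j} g_{ij} dx_i ∧ dx_j, the exterior derivative is
  d(omega) = sum_{i<j} d(g_{ij}) ∧ dx_i ∧ dx_j = sum_{i<j, k} (∂g_{ij}/∂x_k) dx_k ∧ dx_i ∧ dx_j.
Expand each term, using dx_k ∧ dx_i ∧ dx_j = sgn(permutation) dx_{(a)} ∧ dx_{(b)} ∧ dx_{(c)} with (a < b < c) sorted:
  d(2*x^2 + x*y + 2*y*z) includes (∂/∂x)(2*x^2 + x*y + 2*y*z) dx = (4*x + y) dx, which multiplied by dy ∧ dz gives (4*x + y) dx ∧ dy ∧ dz
Collecting like 3-forms: d(omega) = (4*x + y) dx ∧ dy ∧ dz.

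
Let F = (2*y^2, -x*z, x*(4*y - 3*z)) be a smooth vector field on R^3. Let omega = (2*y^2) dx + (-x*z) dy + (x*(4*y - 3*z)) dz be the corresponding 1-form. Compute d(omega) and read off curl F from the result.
d(omega) = (5*x) dy ∧ dz + (-4*y + 3*z) dz ∧ dx + (-4*y - z) dx ∧ dy; curl F = (5*x, -4*y + 3*z, -4*y - z)

d omega = sum_{i<j} (∂f_j/∂x_i - ∂f_i/∂x_j) dx_i ∧ dx_j. Under the identification (dy ∧ dz, dz ∧ dx, dx ∧ dy) ↔ (e_x, e_y, e_z), the coefficients are exactly the components of curl F. Compute:
  ∂R/∂y - ∂Q/∂z = (4*x) - (-x) = 5*x
  ∂P/∂z - ∂R/∂x = (0) - (4*y - 3*z) = -4*y + 3*z
  ∂Q/∂x - ∂P/∂y = (-z) - (4*y) = -4*y - z.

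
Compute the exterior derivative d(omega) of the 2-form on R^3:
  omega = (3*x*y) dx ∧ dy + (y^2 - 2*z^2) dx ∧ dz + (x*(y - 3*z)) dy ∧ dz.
d(omega) = (-y - 3*z) dx ∧ dy ∧ dz

For a 2-form omega = sum_{i<j} g_{ij} dx_i ∧ dx_j, the exterior derivative is
  d(omega) = sum_{i<j} d(g_{ij}) ∧ dx_i ∧ dx_j = sum_{i<j, k} (∂g_{ij}/∂x_k) dx_k ∧ dx_i ∧ dx_j.
Expand each term, using dx_k ∧ dx_i ∧ dx_j = sgn(permutation) dx_{(a)} ∧ dx_{(b)} ∧ dx_{(c)} with (a < b < c) sorted:
  d(y^2 - 2*z^2) includes (∂/∂y)(y^2 - 2*z^2) dy = (2*y) dy, which multiplied by dx ∧ dz gives (-2*y) dx ∧ dy ∧ dz
  d(x*(y - 3*z)) includes (∂/∂x)(x*(y - 3*z)) dx = (y - 3*z) dx, which multiplied by dy ∧ dz gives (y - 3*z) dx ∧ dy ∧ dz
Collecting like 3-forms: d(omega) = (-y - 3*z) dx ∧ dy ∧ dz.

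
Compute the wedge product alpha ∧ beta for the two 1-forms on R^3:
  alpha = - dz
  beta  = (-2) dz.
alpha ∧ beta = 0

Distribute the wedge, using dx_i ∧ dx_j = -dx_j ∧ dx_i and dx_i ∧ dx_i = 0. For each pair (i, j) with i < j, the coefficient of dx_i ∧ dx_j in alpha ∧ beta is (alpha_i * beta_j - alpha_j * beta_i). Collecting: alpha ∧ beta = 0.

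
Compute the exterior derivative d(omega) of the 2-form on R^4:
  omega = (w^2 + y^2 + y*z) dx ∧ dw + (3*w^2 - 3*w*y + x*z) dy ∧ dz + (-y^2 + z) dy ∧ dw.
d(omega) = (-2*y - z) dx ∧ dy ∧ dw + (-y) dx ∧ dz ∧ dw + (z) dx ∧ dy ∧ dz + (6*w - 3*y - 1) dy ∧ dz ∧ dw

For a 2-form omega = sum_{i<j} g_{ij} dx_i ∧ dx_j, the exterior derivative is
  d(omega) = sum_{i<j} d(g_{ij}) ∧ dx_i ∧ dx_j = sum_{i<j, k} (∂g_{ij}/∂x_k) dx_k ∧ dx_i ∧ dx_j.
Expand each term, using dx_k ∧ dx_i ∧ dx_j = sgn(permutation) dx_{(a)} ∧ dx_{(b)} ∧ dx_{(c)} with (a < b < c) sorted:
  d(w^2 + y^2 + y*z) includes (∂/∂y)(w^2 + y^2 + y*z) dy = (2*y + z) dy, which multiplied by dx ∧ dw gives (-2*y - z) dx ∧ dy ∧ dw
  d(w^2 + y^2 + y*z) includes (∂/∂z)(w^2 + y^2 + y*z) dz = (y) dz, which multiplied by dx ∧ dw gives (-y) dx ∧ dz ∧ dw
  d(3*w^2 - 3*w*y + x*z) includes (∂/∂x)(3*w^2 - 3*w*y + x*z) dx = (z) dx, which multiplied by dy ∧ dz gives (z) dx ∧ dy ∧ dz
  d(3*w^2 - 3*w*y + x*z) includes (∂/∂w)(3*w^2 - 3*w*y + x*z) dw = (6*w - 3*y) dw, which multiplied by dy ∧ dz gives (6*w - 3*y) dy ∧ dz ∧ dw
  d(-y^2 + z) includes (∂/∂z)(-y^2 + z) dz = (1) dz, which multiplied by dy ∧ dw gives (-1) dy ∧ dz ∧ dw
Collecting like 3-forms: d(omega) = (-2*y - z) dx ∧ dy ∧ dw + (-y) dx ∧ dz ∧ dw + (z) dx ∧ dy ∧ dz + (6*w - 3*y - 1) dy ∧ dz ∧ dw.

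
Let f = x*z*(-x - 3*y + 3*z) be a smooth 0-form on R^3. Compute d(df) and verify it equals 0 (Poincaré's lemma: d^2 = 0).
d(df) = 0

Step 1: df = sum_i (∂f/∂x_i) dx_i = (z*(-2*x - 3*y + 3*z)) dx + (-3*x*z) dy + (x*(-x - 3*y + 6*z)) dz.
Step 2: Apply d again. Using the 1-form formula, the coefficient of dx ∧ dy in d(df) is ∂^2 f/∂x ∂y - ∂^2 f/∂y ∂x = (-3*z) - (-3*z) = 0 (equality of mixed partials for smooth f).
Similarly for dx ∧ dz and dy ∧ dz — all coefficients vanish. So d(df) = 0.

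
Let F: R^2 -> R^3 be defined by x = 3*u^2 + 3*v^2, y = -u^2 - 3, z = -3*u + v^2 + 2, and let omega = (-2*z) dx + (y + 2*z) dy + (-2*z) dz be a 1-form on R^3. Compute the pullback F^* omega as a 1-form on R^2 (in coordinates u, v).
F^* omega = (2*u^3 + 48*u^2 - 16*u*v^2 - 44*u + 6*v^2 + 12) du + (16*v*(3*u - v^2 - 2)) dv

Using F^*(f dg) = (f ∘ F) d(g ∘ F), substitute each coordinate x_i by F_i(u, v) in f_i, and replace dx_i by d F_i = (∂F_i/∂u) du + (∂F_i/∂v) dv.
  For the x component: f_1(F) = 6*u - 2*v^2 - 4; d F_1 = (6*u) du + (6*v) dv
  For the y component: f_2(F) = -u^2 - 6*u + 2*v^2 + 1; d F_2 = (-2*u) du + (0) dv
  For the z component: f_3(F) = 6*u - 2*v^2 - 4; d F_3 = (-3) du + (2*v) dv
Combining and collecting du, dv coefficients:
  coeff of du: 2*u^3 + 48*u^2 - 16*u*v^2 - 44*u + 6*v^2 + 12
  coeff of dv: 16*v*(3*u - v^2 - 2)
F^* omega = (2*u^3 + 48*u^2 - 16*u*v^2 - 44*u + 6*v^2 + 12) du + (16*v*(3*u - v^2 - 2)) dv.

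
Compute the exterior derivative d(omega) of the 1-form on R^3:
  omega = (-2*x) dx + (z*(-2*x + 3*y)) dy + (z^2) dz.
d(omega) = (-2*z) dx ∧ dy + (2*x - 3*y) dy ∧ dz

For a 1-form omega = sum_i f_i dx_i, the exterior derivative is
  d(omega) = sum_{i < j} (∂f_j/∂x_i - ∂f_i/∂x_j) dx_i ∧ dx_j.
  coefficient of dx ∧ dy: ∂f_2/∂x - ∂f_1/∂y = ∂(z*(-2*x + 3*y))/∂x - ∂(-2*x)/∂y = -2*z
  coefficient of dy ∧ dz: ∂f_3/∂y - ∂f_2/∂z = ∂(z^2)/∂y - ∂(z*(-2*x + 3*y))/∂z = 2*x - 3*y
Assembling: d(omega) = (-2*z) dx ∧ dy + (2*x - 3*y) dy ∧ dz.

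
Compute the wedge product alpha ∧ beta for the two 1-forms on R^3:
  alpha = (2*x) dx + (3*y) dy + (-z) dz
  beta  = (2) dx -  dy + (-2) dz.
alpha ∧ beta = (-2*x - 6*y) dx ∧ dy + (-4*x + 2*z) dx ∧ dz + (-6*y - z) dy ∧ dz

Distribute the wedge, using dx_i ∧ dx_j = -dx_j ∧ dx_i and dx_i ∧ dx_i = 0. For each pair (i, j) with i < j, the coefficient of dx_i ∧ dx_j in alpha ∧ beta is (alpha_i * beta_j - alpha_j * beta_i). Collecting: alpha ∧ beta = (-2*x - 6*y) dx ∧ dy + (-4*x + 2*z) dx ∧ dz + (-6*y - z) dy ∧ dz.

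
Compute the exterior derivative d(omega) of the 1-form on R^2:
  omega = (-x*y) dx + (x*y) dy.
d(omega) = (x + y) dx ∧ dy

For a 1-form omega = sum_i f_i dx_i, the exterior derivative is
  d(omega) = sum_{i < j} (∂f_j/∂x_i - ∂f_i/∂x_j) dx_i ∧ dx_j.
  coefficient of dx ∧ dy: ∂f_2/∂x - ∂f_1/∂y = ∂(x*y)/∂x - ∂(-x*y)/∂y = x + y
Assembling: d(omega) = (x + y) dx ∧ dy.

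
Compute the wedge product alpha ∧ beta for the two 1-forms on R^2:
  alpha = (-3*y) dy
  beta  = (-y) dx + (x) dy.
alpha ∧ beta = (-3*y^2) dx ∧ dy

Distribute the wedge, using dx_i ∧ dx_j = -dx_j ∧ dx_i and dx_i ∧ dx_i = 0. For each pair (i, j) with i < j, the coefficient of dx_i ∧ dx_j in alpha ∧ beta is (alpha_i * beta_j - alpha_j * beta_i). Collecting: alpha ∧ beta = (-3*y^2) dx ∧ dy.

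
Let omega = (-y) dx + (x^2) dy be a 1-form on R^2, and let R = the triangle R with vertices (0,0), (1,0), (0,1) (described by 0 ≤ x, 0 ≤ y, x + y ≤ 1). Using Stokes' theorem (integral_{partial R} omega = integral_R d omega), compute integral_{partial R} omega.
integral_(partial R) omega = 5/6

Stokes: integral_partial_R omega = integral_R d omega with d omega = (∂Q/∂x - ∂P/∂y) dx ∧ dy.
  ∂Q/∂x = 2*x
  ∂P/∂y = -1
  integrand = ∂Q/∂x - ∂P/∂y = 2*x + 1.
Integrating over R: integral_0^1 integral_0^{1-x} (2*x + 1) dy dx = 5/6.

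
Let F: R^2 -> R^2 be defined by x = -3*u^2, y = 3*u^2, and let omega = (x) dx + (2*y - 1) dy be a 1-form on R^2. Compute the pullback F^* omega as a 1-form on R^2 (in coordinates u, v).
F^* omega = (54*u^3 - 6*u) du

Using F^*(f dg) = (f ∘ F) d(g ∘ F), substitute each coordinate x_i by F_i(u, v) in f_i, and replace dx_i by d F_i = (∂F_i/∂u) du + (∂F_i/∂v) dv.
  For the x component: f_1(F) = -3*u^2; d F_1 = (-6*u) du + (0) dv
  For the y component: f_2(F) = 6*u^2 - 1; d F_2 = (6*u) du + (0) dv
Combining and collecting du, dv coefficients:
  coeff of du: 54*u^3 - 6*u
  coeff of dv: 0
F^* omega = (54*u^3 - 6*u) du.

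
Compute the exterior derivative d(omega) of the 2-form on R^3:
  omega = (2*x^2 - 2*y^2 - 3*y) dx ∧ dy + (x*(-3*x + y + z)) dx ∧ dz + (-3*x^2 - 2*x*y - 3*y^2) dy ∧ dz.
d(omega) = (-7*x - 2*y) dx ∧ dy ∧ dz

For a 2-form omega = sum_{i<j} g_{ij} dx_i ∧ dx_j, the exterior derivative is
  d(omega) = sum_{i<j} d(g_{ij}) ∧ dx_i ∧ dx_j = sum_{i<j, k} (∂g_{ij}/∂x_k) dx_k ∧ dx_i ∧ dx_j.
Expand each term, using dx_k ∧ dx_i ∧ dx_j = sgn(permutation) dx_{(a)} ∧ dx_{(b)} ∧ dx_{(c)} with (a < b < c) sorted:
  d(x*(-3*x + y + z)) includes (∂/∂y)(x*(-3*x + y + z)) dy = (x) dy, which multiplied by dx ∧ dz gives (-x) dx ∧ dy ∧ dz
  d(-3*x^2 - 2*x*y - 3*y^2) includes (∂/∂x)(-3*x^2 - 2*x*y - 3*y^2) dx = (-6*x - 2*y) dx, which multiplied by dy ∧ dz gives (-6*x - 2*y) dx ∧ dy ∧ dz
Collecting like 3-forms: d(omega) = (-7*x - 2*y) dx ∧ dy ∧ dz.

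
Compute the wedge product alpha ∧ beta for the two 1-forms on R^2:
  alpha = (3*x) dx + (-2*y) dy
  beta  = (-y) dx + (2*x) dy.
alpha ∧ beta = (6*x^2 - 2*y^2) dx ∧ dy

Distribute the wedge, using dx_i ∧ dx_j = -dx_j ∧ dx_i and dx_i ∧ dx_i = 0. For each pair (i, j) with i < j, the coefficient of dx_i ∧ dx_j in alpha ∧ beta is (alpha_i * beta_j - alpha_j * beta_i). Collecting: alpha ∧ beta = (6*x^2 - 2*y^2) dx ∧ dy.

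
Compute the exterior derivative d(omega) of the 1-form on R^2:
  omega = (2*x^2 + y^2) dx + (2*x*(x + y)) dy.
d(omega) = (4*x) dx ∧ dy

For a 1-form omega = sum_i f_i dx_i, the exterior derivative is
  d(omega) = sum_{i < j} (∂f_j/∂x_i - ∂f_i/∂x_j) dx_i ∧ dx_j.
  coefficient of dx ∧ dy: ∂f_2/∂x - ∂f_1/∂y = ∂(2*x*(x + y))/∂x - ∂(2*x^2 + y^2)/∂y = 4*x
Assembling: d(omega) = (4*x) dx ∧ dy.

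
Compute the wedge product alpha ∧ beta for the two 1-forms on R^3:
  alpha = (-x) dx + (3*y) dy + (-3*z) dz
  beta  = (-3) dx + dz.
alpha ∧ beta = (-x - 9*z) dx ∧ dz + (9*y) dx ∧ dy + (3*y) dy ∧ dz

Distribute the wedge, using dx_i ∧ dx_j = -dx_j ∧ dx_i and dx_i ∧ dx_i = 0. For each pair (i, j) with i < j, the coefficient of dx_i ∧ dx_j in alpha ∧ beta is (alpha_i * beta_j - alpha_j * beta_i). Collecting: alpha ∧ beta = (-x - 9*z) dx ∧ dz + (9*y) dx ∧ dy + (3*y) dy ∧ dz.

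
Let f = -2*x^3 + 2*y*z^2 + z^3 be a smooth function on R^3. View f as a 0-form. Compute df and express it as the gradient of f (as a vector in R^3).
df = (-6*x^2) dx + (2*z^2) dy + (z*(4*y + 3*z)) dz; grad f = (-6*x^2, 2*z^2, z*(4*y + 3*z))

For a 0-form f, d f = (∂f/∂x) dx + (∂f/∂y) dy + (∂f/∂z) dz. The components of the vector representation are exactly the entries of grad f in Cartesian coordinates:
  ∂f/∂x = -6*x^2
  ∂f/∂y = 2*z^2
  ∂f/∂z = z*(4*y + 3*z).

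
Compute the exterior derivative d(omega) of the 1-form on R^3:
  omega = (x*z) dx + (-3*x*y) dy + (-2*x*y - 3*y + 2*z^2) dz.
d(omega) = (-3*y) dx ∧ dy + (-x - 2*y) dx ∧ dz + (-2*x - 3) dy ∧ dz

For a 1-form omega = sum_i f_i dx_i, the exterior derivative is
  d(omega) = sum_{i < j} (∂f_j/∂x_i - ∂f_i/∂x_j) dx_i ∧ dx_j.
  coefficient of dx ∧ dy: ∂f_2/∂x - ∂f_1/∂y = ∂(-3*x*y)/∂x - ∂(x*z)/∂y = -3*y
  coefficient of dx ∧ dz: ∂f_3/∂x - ∂f_1/∂z = ∂(-2*x*y - 3*y + 2*z^2)/∂x - ∂(x*z)/∂z = -x - 2*y
  coefficient of dy ∧ dz: ∂f_3/∂y - ∂f_2/∂z = ∂(-2*x*y - 3*y + 2*z^2)/∂y - ∂(-3*x*y)/∂z = -2*x - 3
Assembling: d(omega) = (-3*y) dx ∧ dy + (-x - 2*y) dx ∧ dz + (-2*x - 3) dy ∧ dz.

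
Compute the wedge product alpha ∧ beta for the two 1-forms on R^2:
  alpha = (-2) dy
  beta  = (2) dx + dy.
alpha ∧ beta = (4) dx ∧ dy

Distribute the wedge, using dx_i ∧ dx_j = -dx_j ∧ dx_i and dx_i ∧ dx_i = 0. For each pair (i, j) with i < j, the coefficient of dx_i ∧ dx_j in alpha ∧ beta is (alpha_i * beta_j - alpha_j * beta_i). Collecting: alpha ∧ beta = (4) dx ∧ dy.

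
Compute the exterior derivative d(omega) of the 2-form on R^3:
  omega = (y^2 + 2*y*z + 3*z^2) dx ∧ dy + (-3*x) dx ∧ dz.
d(omega) = (2*y + 6*z) dx ∧ dy ∧ dz

For a 2-form omega = sum_{i<j} g_{ij} dx_i ∧ dx_j, the exterior derivative is
  d(omega) = sum_{i<j} d(g_{ij}) ∧ dx_i ∧ dx_j = sum_{i<j, k} (∂g_{ij}/∂x_k) dx_k ∧ dx_i ∧ dx_j.
Expand each term, using dx_k ∧ dx_i ∧ dx_j = sgn(permutation) dx_{(a)} ∧ dx_{(b)} ∧ dx_{(c)} with (a < b < c) sorted:
  d(y^2 + 2*y*z + 3*z^2) includes (∂/∂z)(y^2 + 2*y*z + 3*z^2) dz = (2*y + 6*z) dz, which multiplied by dx ∧ dy gives (2*y + 6*z) dx ∧ dy ∧ dz
Collecting like 3-forms: d(omega) = (2*y + 6*z) dx ∧ dy ∧ dz.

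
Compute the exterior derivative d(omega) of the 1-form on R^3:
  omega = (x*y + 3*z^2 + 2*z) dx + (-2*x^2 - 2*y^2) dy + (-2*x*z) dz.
d(omega) = (-5*x) dx ∧ dy + (-8*z - 2) dx ∧ dz

For a 1-form omega = sum_i f_i dx_i, the exterior derivative is
  d(omega) = sum_{i < j} (∂f_j/∂x_i - ∂f_i/∂x_j) dx_i ∧ dx_j.
  coefficient of dx ∧ dy: ∂f_2/∂x - ∂f_1/∂y = ∂(-2*x^2 - 2*y^2)/∂x - ∂(x*y + 3*z^2 + 2*z)/∂y = -5*x
  coefficient of dx ∧ dz: ∂f_3/∂x - ∂f_1/∂z = ∂(-2*x*z)/∂x - ∂(x*y + 3*z^2 + 2*z)/∂z = -8*z - 2
Assembling: d(omega) = (-5*x) dx ∧ dy + (-8*z - 2) dx ∧ dz.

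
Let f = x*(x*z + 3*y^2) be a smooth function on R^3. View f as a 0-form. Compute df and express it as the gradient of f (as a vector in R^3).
df = (2*x*z + 3*y^2) dx + (6*x*y) dy + (x^2) dz; grad f = (2*x*z + 3*y^2, 6*x*y, x^2)

For a 0-form f, d f = (∂f/∂x) dx + (∂f/∂y) dy + (∂f/∂z) dz. The components of the vector representation are exactly the entries of grad f in Cartesian coordinates:
  ∂f/∂x = 2*x*z + 3*y^2
  ∂f/∂y = 6*x*y
  ∂f/∂z = x^2.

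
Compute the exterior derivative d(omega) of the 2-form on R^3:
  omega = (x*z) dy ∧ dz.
d(omega) = (z) dx ∧ dy ∧ dz

For a 2-form omega = sum_{i<j} g_{ij} dx_i ∧ dx_j, the exterior derivative is
  d(omega) = sum_{i<j} d(g_{ij}) ∧ dx_i ∧ dx_j = sum_{i<j, k} (∂g_{ij}/∂x_k) dx_k ∧ dx_i ∧ dx_j.
Expand each term, using dx_k ∧ dx_i ∧ dx_j = sgn(permutation) dx_{(a)} ∧ dx_{(b)} ∧ dx_{(c)} with (a < b < c) sorted:
  d(x*z) includes (∂/∂x)(x*z) dx = (z) dx, which multiplied by dy ∧ dz gives (z) dx ∧ dy ∧ dz
Collecting like 3-forms: d(omega) = (z) dx ∧ dy ∧ dz.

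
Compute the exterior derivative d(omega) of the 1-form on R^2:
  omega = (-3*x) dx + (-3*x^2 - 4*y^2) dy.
d(omega) = (-6*x) dx ∧ dy

For a 1-form omega = sum_i f_i dx_i, the exterior derivative is
  d(omega) = sum_{i < j} (∂f_j/∂x_i - ∂f_i/∂x_j) dx_i ∧ dx_j.
  coefficient of dx ∧ dy: ∂f_2/∂x - ∂f_1/∂y = ∂(-3*x^2 - 4*y^2)/∂x - ∂(-3*x)/∂y = -6*x
Assembling: d(omega) = (-6*x) dx ∧ dy.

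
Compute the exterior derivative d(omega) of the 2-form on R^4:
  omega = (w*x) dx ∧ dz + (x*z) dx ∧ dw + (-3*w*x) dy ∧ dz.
d(omega) = (-3*w) dx ∧ dy ∧ dz + (-3*x) dy ∧ dz ∧ dw

For a 2-form omega = sum_{i<j} g_{ij} dx_i ∧ dx_j, the exterior derivative is
  d(omega) = sum_{i<j} d(g_{ij}) ∧ dx_i ∧ dx_j = sum_{i<j, k} (∂g_{ij}/∂x_k) dx_k ∧ dx_i ∧ dx_j.
Expand each term, using dx_k ∧ dx_i ∧ dx_j = sgn(permutation) dx_{(a)} ∧ dx_{(b)} ∧ dx_{(c)} with (a < b < c) sorted:
  d(w*x) includes (∂/∂w)(w*x) dw = (x) dw, which multiplied by dx ∧ dz gives (x) dx ∧ dz ∧ dw
  d(x*z) includes (∂/∂z)(x*z) dz = (x) dz, which multiplied by dx ∧ dw gives (-x) dx ∧ dz ∧ dw
  d(-3*w*x) includes (∂/∂x)(-3*w*x) dx = (-3*w) dx, which multiplied by dy ∧ dz gives (-3*w) dx ∧ dy ∧ dz
  d(-3*w*x) includes (∂/∂w)(-3*w*x) dw = (-3*x) dw, which multiplied by dy ∧ dz gives (-3*x) dy ∧ dz ∧ dw
Collecting like 3-forms: d(omega) = (-3*w) dx ∧ dy ∧ dz + (-3*x) dy ∧ dz ∧ dw.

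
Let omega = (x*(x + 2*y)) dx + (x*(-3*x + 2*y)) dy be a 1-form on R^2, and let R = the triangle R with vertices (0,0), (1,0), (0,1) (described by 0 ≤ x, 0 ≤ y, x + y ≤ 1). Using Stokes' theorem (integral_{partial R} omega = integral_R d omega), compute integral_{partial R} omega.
integral_(partial R) omega = -1

Stokes: integral_partial_R omega = integral_R d omega with d omega = (∂Q/∂x - ∂P/∂y) dx ∧ dy.
  ∂Q/∂x = -6*x + 2*y
  ∂P/∂y = 2*x
  integrand = ∂Q/∂x - ∂P/∂y = -8*x + 2*y.
Integrating over R: integral_0^1 integral_0^{1-x} (-8*x + 2*y) dy dx = -1.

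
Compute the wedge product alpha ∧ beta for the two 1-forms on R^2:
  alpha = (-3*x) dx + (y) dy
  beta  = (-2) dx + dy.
alpha ∧ beta = (-3*x + 2*y) dx ∧ dy

Distribute the wedge, using dx_i ∧ dx_j = -dx_j ∧ dx_i and dx_i ∧ dx_i = 0. For each pair (i, j) with i < j, the coefficient of dx_i ∧ dx_j in alpha ∧ beta is (alpha_i * beta_j - alpha_j * beta_i). Collecting: alpha ∧ beta = (-3*x + 2*y) dx ∧ dy.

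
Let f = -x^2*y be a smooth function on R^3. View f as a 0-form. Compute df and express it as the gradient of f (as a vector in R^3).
df = (-2*x*y) dx + (-x^2) dy + (0) dz; grad f = (-2*x*y, -x^2, 0)

For a 0-form f, d f = (∂f/∂x) dx + (∂f/∂y) dy + (∂f/∂z) dz. The components of the vector representation are exactly the entries of grad f in Cartesian coordinates:
  ∂f/∂x = -2*x*y
  ∂f/∂y = -x^2
  ∂f/∂z = 0.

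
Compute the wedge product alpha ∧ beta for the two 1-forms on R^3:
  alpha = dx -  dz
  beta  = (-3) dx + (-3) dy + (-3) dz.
alpha ∧ beta = (-3) dx ∧ dy + (-6) dx ∧ dz + (-3) dy ∧ dz

Distribute the wedge, using dx_i ∧ dx_j = -dx_j ∧ dx_i and dx_i ∧ dx_i = 0. For each pair (i, j) with i < j, the coefficient of dx_i ∧ dx_j in alpha ∧ beta is (alpha_i * beta_j - alpha_j * beta_i). Collecting: alpha ∧ beta = (-3) dx ∧ dy + (-6) dx ∧ dz + (-3) dy ∧ dz.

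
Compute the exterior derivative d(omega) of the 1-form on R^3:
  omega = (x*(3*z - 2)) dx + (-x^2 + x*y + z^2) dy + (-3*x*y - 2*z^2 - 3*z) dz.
d(omega) = (-2*x + y) dx ∧ dy + (-3*x - 3*y) dx ∧ dz + (-3*x - 2*z) dy ∧ dz

For a 1-form omega = sum_i f_i dx_i, the exterior derivative is
  d(omega) = sum_{i < j} (∂f_j/∂x_i - ∂f_i/∂x_j) dx_i ∧ dx_j.
  coefficient of dx ∧ dy: ∂f_2/∂x - ∂f_1/∂y = ∂(-x^2 + x*y + z^2)/∂x - ∂(x*(3*z - 2))/∂y = -2*x + y
  coefficient of dx ∧ dz: ∂f_3/∂x - ∂f_1/∂z = ∂(-3*x*y - 2*z^2 - 3*z)/∂x - ∂(x*(3*z - 2))/∂z = -3*x - 3*y
  coefficient of dy ∧ dz: ∂f_3/∂y - ∂f_2/∂z = ∂(-3*x*y - 2*z^2 - 3*z)/∂y - ∂(-x^2 + x*y + z^2)/∂z = -3*x - 2*z
Assembling: d(omega) = (-2*x + y) dx ∧ dy + (-3*x - 3*y) dx ∧ dz + (-3*x - 2*z) dy ∧ dz.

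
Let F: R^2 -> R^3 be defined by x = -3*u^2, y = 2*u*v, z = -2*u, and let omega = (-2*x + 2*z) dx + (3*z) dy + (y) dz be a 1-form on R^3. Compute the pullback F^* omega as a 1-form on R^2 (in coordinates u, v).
F^* omega = (4*u*(-9*u^2 + 6*u - 4*v)) du + (-12*u^2) dv

Using F^*(f dg) = (f ∘ F) d(g ∘ F), substitute each coordinate x_i by F_i(u, v) in f_i, and replace dx_i by d F_i = (∂F_i/∂u) du + (∂F_i/∂v) dv.
  For the x component: f_1(F) = 2*u*(3*u - 2); d F_1 = (-6*u) du + (0) dv
  For the y component: f_2(F) = -6*u; d F_2 = (2*v) du + (2*u) dv
  For the z component: f_3(F) = 2*u*v; d F_3 = (-2) du + (0) dv
Combining and collecting du, dv coefficients:
  coeff of du: 4*u*(-9*u^2 + 6*u - 4*v)
  coeff of dv: -12*u^2
F^* omega = (4*u*(-9*u^2 + 6*u - 4*v)) du + (-12*u^2) dv.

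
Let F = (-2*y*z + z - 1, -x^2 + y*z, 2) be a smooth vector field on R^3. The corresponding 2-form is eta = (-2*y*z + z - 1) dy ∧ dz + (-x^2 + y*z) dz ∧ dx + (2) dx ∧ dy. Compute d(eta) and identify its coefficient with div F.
d(eta) = (z) dx ∧ dy ∧ dz; div F = z

For a 2-form in R^3 of the form above, applying d gives a 3-form with coefficient ∂P/∂x + ∂Q/∂y + ∂R/∂z:
  ∂P/∂x = 0
  ∂Q/∂y = z
  ∂R/∂z = 0
Sum = z, which is exactly div F.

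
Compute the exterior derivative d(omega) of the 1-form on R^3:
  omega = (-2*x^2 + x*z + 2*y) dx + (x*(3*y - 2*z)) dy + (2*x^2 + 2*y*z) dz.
d(omega) = (3*y - 2*z - 2) dx ∧ dy + (3*x) dx ∧ dz + (2*x + 2*z) dy ∧ dz

For a 1-form omega = sum_i f_i dx_i, the exterior derivative is
  d(omega) = sum_{i < j} (∂f_j/∂x_i - ∂f_i/∂x_j) dx_i ∧ dx_j.
  coefficient of dx ∧ dy: ∂f_2/∂x - ∂f_1/∂y = ∂(x*(3*y - 2*z))/∂x - ∂(-2*x^2 + x*z + 2*y)/∂y = 3*y - 2*z - 2
  coefficient of dx ∧ dz: ∂f_3/∂x - ∂f_1/∂z = ∂(2*x^2 + 2*y*z)/∂x - ∂(-2*x^2 + x*z + 2*y)/∂z = 3*x
  coefficient of dy ∧ dz: ∂f_3/∂y - ∂f_2/∂z = ∂(2*x^2 + 2*y*z)/∂y - ∂(x*(3*y - 2*z))/∂z = 2*x + 2*z
Assembling: d(omega) = (3*y - 2*z - 2) dx ∧ dy + (3*x) dx ∧ dz + (2*x + 2*z) dy ∧ dz.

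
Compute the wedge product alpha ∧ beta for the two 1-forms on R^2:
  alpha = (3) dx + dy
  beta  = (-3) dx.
alpha ∧ beta = (3) dx ∧ dy

Distribute the wedge, using dx_i ∧ dx_j = -dx_j ∧ dx_i and dx_i ∧ dx_i = 0. For each pair (i, j) with i < j, the coefficient of dx_i ∧ dx_j in alpha ∧ beta is (alpha_i * beta_j - alpha_j * beta_i). Collecting: alpha ∧ beta = (3) dx ∧ dy.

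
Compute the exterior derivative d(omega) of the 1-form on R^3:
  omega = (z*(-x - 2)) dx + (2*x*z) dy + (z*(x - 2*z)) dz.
d(omega) = (2*z) dx ∧ dy + (x + z + 2) dx ∧ dz + (-2*x) dy ∧ dz

For a 1-form omega = sum_i f_i dx_i, the exterior derivative is
  d(omega) = sum_{i < j} (∂f_j/∂x_i - ∂f_i/∂x_j) dx_i ∧ dx_j.
  coefficient of dx ∧ dy: ∂f_2/∂x - ∂f_1/∂y = ∂(2*x*z)/∂x - ∂(z*(-x - 2))/∂y = 2*z
  coefficient of dx ∧ dz: ∂f_3/∂x - ∂f_1/∂z = ∂(z*(x - 2*z))/∂x - ∂(z*(-x - 2))/∂z = x + z + 2
  coefficient of dy ∧ dz: ∂f_3/∂y - ∂f_2/∂z = ∂(z*(x - 2*z))/∂y - ∂(2*x*z)/∂z = -2*x
Assembling: d(omega) = (2*z) dx ∧ dy + (x + z + 2) dx ∧ dz + (-2*x) dy ∧ dz.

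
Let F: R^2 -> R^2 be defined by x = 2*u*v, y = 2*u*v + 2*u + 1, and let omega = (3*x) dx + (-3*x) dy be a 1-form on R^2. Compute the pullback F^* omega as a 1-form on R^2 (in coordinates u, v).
F^* omega = (-12*u*v) du

Using F^*(f dg) = (f ∘ F) d(g ∘ F), substitute each coordinate x_i by F_i(u, v) in f_i, and replace dx_i by d F_i = (∂F_i/∂u) du + (∂F_i/∂v) dv.
  For the x component: f_1(F) = 6*u*v; d F_1 = (2*v) du + (2*u) dv
  For the y component: f_2(F) = -6*u*v; d F_2 = (2*v + 2) du + (2*u) dv
Combining and collecting du, dv coefficients:
  coeff of du: -12*u*v
  coeff of dv: 0
F^* omega = (-12*u*v) du.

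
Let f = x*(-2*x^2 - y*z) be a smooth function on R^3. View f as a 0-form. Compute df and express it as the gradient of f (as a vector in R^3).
df = (-6*x^2 - y*z) dx + (-x*z) dy + (-x*y) dz; grad f = (-6*x^2 - y*z, -x*z, -x*y)

For a 0-form f, d f = (∂f/∂x) dx + (∂f/∂y) dy + (∂f/∂z) dz. The components of the vector representation are exactly the entries of grad f in Cartesian coordinates:
  ∂f/∂x = -6*x^2 - y*z
  ∂f/∂y = -x*z
  ∂f/∂z = -x*y.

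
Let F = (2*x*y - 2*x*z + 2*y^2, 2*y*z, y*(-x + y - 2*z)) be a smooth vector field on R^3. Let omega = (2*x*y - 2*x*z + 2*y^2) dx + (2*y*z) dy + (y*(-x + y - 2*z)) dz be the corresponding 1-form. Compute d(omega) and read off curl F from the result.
d(omega) = (-x - 2*z) dy ∧ dz + (-2*x + y) dz ∧ dx + (-2*x - 4*y) dx ∧ dy; curl F = (-x - 2*z, -2*x + y, -2*x - 4*y)

d omega = sum_{i<j} (∂f_j/∂x_i - ∂f_i/∂x_j) dx_i ∧ dx_j. Under the identification (dy ∧ dz, dz ∧ dx, dx ∧ dy) ↔ (e_x, e_y, e_z), the coefficients are exactly the components of curl F. Compute:
  ∂R/∂y - ∂Q/∂z = (-x + 2*y - 2*z) - (2*y) = -x - 2*z
  ∂P/∂z - ∂R/∂x = (-2*x) - (-y) = -2*x + y
  ∂Q/∂x - ∂P/∂y = (0) - (2*x + 4*y) = -2*x - 4*y.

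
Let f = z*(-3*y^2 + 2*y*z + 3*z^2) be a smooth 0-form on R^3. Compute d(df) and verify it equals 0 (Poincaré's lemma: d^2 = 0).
d(df) = 0

Step 1: df = sum_i (∂f/∂x_i) dx_i = (0) dx + (2*z*(-3*y + z)) dy + (-3*y^2 + 4*y*z + 9*z^2) dz.
Step 2: Apply d again. Using the 1-form formula, the coefficient of dx ∧ dy in d(df) is ∂^2 f/∂x ∂y - ∂^2 f/∂y ∂x = (0) - (0) = 0 (equality of mixed partials for smooth f).
Similarly for dx ∧ dz and dy ∧ dz — all coefficients vanish. So d(df) = 0.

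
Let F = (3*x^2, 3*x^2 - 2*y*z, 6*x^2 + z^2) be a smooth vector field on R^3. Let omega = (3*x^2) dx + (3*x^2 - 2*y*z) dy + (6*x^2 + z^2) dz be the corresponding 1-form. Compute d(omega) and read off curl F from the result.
d(omega) = (2*y) dy ∧ dz + (-12*x) dz ∧ dx + (6*x) dx ∧ dy; curl F = (2*y, -12*x, 6*x)

d omega = sum_{i<j} (∂f_j/∂x_i - ∂f_i/∂x_j) dx_i ∧ dx_j. Under the identification (dy ∧ dz, dz ∧ dx, dx ∧ dy) ↔ (e_x, e_y, e_z), the coefficients are exactly the components of curl F. Compute:
  ∂R/∂y - ∂Q/∂z = (0) - (-2*y) = 2*y
  ∂P/∂z - ∂R/∂x = (0) - (12*x) = -12*x
  ∂Q/∂x - ∂P/∂y = (6*x) - (0) = 6*x.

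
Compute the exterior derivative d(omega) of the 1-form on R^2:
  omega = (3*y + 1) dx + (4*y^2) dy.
d(omega) = (-3) dx ∧ dy

For a 1-form omega = sum_i f_i dx_i, the exterior derivative is
  d(omega) = sum_{i < j} (∂f_j/∂x_i - ∂f_i/∂x_j) dx_i ∧ dx_j.
  coefficient of dx ∧ dy: ∂f_2/∂x - ∂f_1/∂y = ∂(4*y^2)/∂x - ∂(3*y + 1)/∂y = -3
Assembling: d(omega) = (-3) dx ∧ dy.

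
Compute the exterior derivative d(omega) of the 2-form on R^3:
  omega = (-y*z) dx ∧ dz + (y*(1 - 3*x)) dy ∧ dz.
d(omega) = (-3*y + z) dx ∧ dy ∧ dz

For a 2-form omega = sum_{i<j} g_{ij} dx_i ∧ dx_j, the exterior derivative is
  d(omega) = sum_{i<j} d(g_{ij}) ∧ dx_i ∧ dx_j = sum_{i<j, k} (∂g_{ij}/∂x_k) dx_k ∧ dx_i ∧ dx_j.
Expand each term, using dx_k ∧ dx_i ∧ dx_j = sgn(permutation) dx_{(a)} ∧ dx_{(b)} ∧ dx_{(c)} with (a < b < c) sorted:
  d(-y*z) includes (∂/∂y)(-y*z) dy = (-z) dy, which multiplied by dx ∧ dz gives (z) dx ∧ dy ∧ dz
  d(y*(1 - 3*x)) includes (∂/∂x)(y*(1 - 3*x)) dx = (-3*y) dx, which multiplied by dy ∧ dz gives (-3*y) dx ∧ dy ∧ dz
Collecting like 3-forms: d(omega) = (-3*y + z) dx ∧ dy ∧ dz.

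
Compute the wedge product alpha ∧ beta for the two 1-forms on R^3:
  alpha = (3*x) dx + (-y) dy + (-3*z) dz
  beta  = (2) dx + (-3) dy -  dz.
alpha ∧ beta = (-9*x + 2*y) dx ∧ dy + (-3*x + 6*z) dx ∧ dz + (y - 9*z) dy ∧ dz

Distribute the wedge, using dx_i ∧ dx_j = -dx_j ∧ dx_i and dx_i ∧ dx_i = 0. For each pair (i, j) with i < j, the coefficient of dx_i ∧ dx_j in alpha ∧ beta is (alpha_i * beta_j - alpha_j * beta_i). Collecting: alpha ∧ beta = (-9*x + 2*y) dx ∧ dy + (-3*x + 6*z) dx ∧ dz + (y - 9*z) dy ∧ dz.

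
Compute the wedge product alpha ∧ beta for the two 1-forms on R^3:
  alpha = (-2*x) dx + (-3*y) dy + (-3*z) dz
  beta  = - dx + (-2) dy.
alpha ∧ beta = (4*x - 3*y) dx ∧ dy + (-3*z) dx ∧ dz + (-6*z) dy ∧ dz

Distribute the wedge, using dx_i ∧ dx_j = -dx_j ∧ dx_i and dx_i ∧ dx_i = 0. For each pair (i, j) with i < j, the coefficient of dx_i ∧ dx_j in alpha ∧ beta is (alpha_i * beta_j - alpha_j * beta_i). Collecting: alpha ∧ beta = (4*x - 3*y) dx ∧ dy + (-3*z) dx ∧ dz + (-6*z) dy ∧ dz.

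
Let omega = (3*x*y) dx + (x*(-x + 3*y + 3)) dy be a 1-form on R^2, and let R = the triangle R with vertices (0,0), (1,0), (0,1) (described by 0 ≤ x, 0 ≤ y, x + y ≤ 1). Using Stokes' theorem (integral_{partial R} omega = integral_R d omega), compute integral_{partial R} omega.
integral_(partial R) omega = 7/6

Stokes: integral_partial_R omega = integral_R d omega with d omega = (∂Q/∂x - ∂P/∂y) dx ∧ dy.
  ∂Q/∂x = -2*x + 3*y + 3
  ∂P/∂y = 3*x
  integrand = ∂Q/∂x - ∂P/∂y = -5*x + 3*y + 3.
Integrating over R: integral_0^1 integral_0^{1-x} (-5*x + 3*y + 3) dy dx = 7/6.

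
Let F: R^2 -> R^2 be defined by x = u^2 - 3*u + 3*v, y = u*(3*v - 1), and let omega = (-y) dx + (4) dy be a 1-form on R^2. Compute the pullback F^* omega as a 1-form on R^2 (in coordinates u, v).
F^* omega = (-6*u^2*v + 2*u^2 + 9*u*v - 3*u + 12*v - 4) du + (3*u*(5 - 3*v)) dv

Using F^*(f dg) = (f ∘ F) d(g ∘ F), substitute each coordinate x_i by F_i(u, v) in f_i, and replace dx_i by d F_i = (∂F_i/∂u) du + (∂F_i/∂v) dv.
  For the x component: f_1(F) = u*(1 - 3*v); d F_1 = (2*u - 3) du + (3) dv
  For the y component: f_2(F) = 4; d F_2 = (3*v - 1) du + (3*u) dv
Combining and collecting du, dv coefficients:
  coeff of du: -6*u^2*v + 2*u^2 + 9*u*v - 3*u + 12*v - 4
  coeff of dv: 3*u*(5 - 3*v)
F^* omega = (-6*u^2*v + 2*u^2 + 9*u*v - 3*u + 12*v - 4) du + (3*u*(5 - 3*v)) dv.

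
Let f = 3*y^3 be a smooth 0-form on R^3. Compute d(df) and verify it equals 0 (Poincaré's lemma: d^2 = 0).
d(df) = 0

Step 1: df = sum_i (∂f/∂x_i) dx_i = (0) dx + (9*y^2) dy + (0) dz.
Step 2: Apply d again. Using the 1-form formula, the coefficient of dx ∧ dy in d(df) is ∂^2 f/∂x ∂y - ∂^2 f/∂y ∂x = (0) - (0) = 0 (equality of mixed partials for smooth f).
Similarly for dx ∧ dz and dy ∧ dz — all coefficients vanish. So d(df) = 0.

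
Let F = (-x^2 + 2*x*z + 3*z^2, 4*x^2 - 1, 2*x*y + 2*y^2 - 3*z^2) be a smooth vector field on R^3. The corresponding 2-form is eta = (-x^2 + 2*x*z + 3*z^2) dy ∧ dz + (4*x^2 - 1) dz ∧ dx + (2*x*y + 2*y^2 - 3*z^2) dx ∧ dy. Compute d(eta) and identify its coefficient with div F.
d(eta) = (-2*x - 4*z) dx ∧ dy ∧ dz; div F = -2*x - 4*z

For a 2-form in R^3 of the form above, applying d gives a 3-form with coefficient ∂P/∂x + ∂Q/∂y + ∂R/∂z:
  ∂P/∂x = -2*x + 2*z
  ∂Q/∂y = 0
  ∂R/∂z = -6*z
Sum = -2*x - 4*z, which is exactly div F.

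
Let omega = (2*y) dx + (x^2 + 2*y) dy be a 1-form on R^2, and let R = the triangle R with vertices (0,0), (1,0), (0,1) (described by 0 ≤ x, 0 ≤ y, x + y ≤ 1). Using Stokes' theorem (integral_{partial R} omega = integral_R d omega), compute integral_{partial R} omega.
integral_(partial R) omega = -2/3

Stokes: integral_partial_R omega = integral_R d omega with d omega = (∂Q/∂x - ∂P/∂y) dx ∧ dy.
  ∂Q/∂x = 2*x
  ∂P/∂y = 2
  integrand = ∂Q/∂x - ∂P/∂y = 2*x - 2.
Integrating over R: integral_0^1 integral_0^{1-x} (2*x - 2) dy dx = -2/3.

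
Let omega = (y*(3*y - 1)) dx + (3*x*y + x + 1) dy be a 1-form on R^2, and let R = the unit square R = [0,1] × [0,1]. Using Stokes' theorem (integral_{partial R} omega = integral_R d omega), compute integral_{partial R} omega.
integral_(partial R) omega = 1/2

Stokes: integral_partial_R omega = integral_R d omega with d omega = (∂Q/∂x - ∂P/∂y) dx ∧ dy.
  ∂Q/∂x = 3*y + 1
  ∂P/∂y = 6*y - 1
  integrand = ∂Q/∂x - ∂P/∂y = 2 - 3*y.
Integrating over R: integral_0^1 integral_0^1 (2 - 3*y) dx dy = 1/2.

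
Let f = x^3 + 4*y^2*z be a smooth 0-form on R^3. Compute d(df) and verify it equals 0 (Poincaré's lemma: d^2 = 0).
d(df) = 0

Step 1: df = sum_i (∂f/∂x_i) dx_i = (3*x^2) dx + (8*y*z) dy + (4*y^2) dz.
Step 2: Apply d again. Using the 1-form formula, the coefficient of dx ∧ dy in d(df) is ∂^2 f/∂x ∂y - ∂^2 f/∂y ∂x = (0) - (0) = 0 (equality of mixed partials for smooth f).
Similarly for dx ∧ dz and dy ∧ dz — all coefficients vanish. So d(df) = 0.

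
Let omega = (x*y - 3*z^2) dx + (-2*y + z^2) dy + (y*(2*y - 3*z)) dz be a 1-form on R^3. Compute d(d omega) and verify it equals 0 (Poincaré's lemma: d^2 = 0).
d(d omega) = 0

Step 1: d omega = sum_{i<j} (∂f_j/∂x_i - ∂f_i/∂x_j) dx_i ∧ dx_j:
  coeff of dx ∧ dy: -x
  coeff of dx ∧ dz: 6*z
  coeff of dy ∧ dz: 4*y - 5*z
Step 2: Apply d again to each 2-form coefficient. The only possible 3-form in R^3 is dx ∧ dy ∧ dz, with coefficient
  ∂(coeff of dy∧dz)/∂x - ∂(coeff of dx∧dz)/∂y + ∂(coeff of dx∧dy)/∂z
  = ∂/∂x (4*y - 5*z) - ∂/∂y (6*z) + ∂/∂z (-x).
Each of these terms simplifies to sums of mixed partials that cancel in pairs. The result is 0 (by equality of mixed partials for smooth functions — Schwarz / Clairaut).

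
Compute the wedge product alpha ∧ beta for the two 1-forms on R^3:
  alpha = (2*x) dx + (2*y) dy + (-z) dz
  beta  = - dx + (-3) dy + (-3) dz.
alpha ∧ beta = (-6*x + 2*y) dx ∧ dy + (-6*x - z) dx ∧ dz + (-6*y - 3*z) dy ∧ dz

Distribute the wedge, using dx_i ∧ dx_j = -dx_j ∧ dx_i and dx_i ∧ dx_i = 0. For each pair (i, j) with i < j, the coefficient of dx_i ∧ dx_j in alpha ∧ beta is (alpha_i * beta_j - alpha_j * beta_i). Collecting: alpha ∧ beta = (-6*x + 2*y) dx ∧ dy + (-6*x - z) dx ∧ dz + (-6*y - 3*z) dy ∧ dz.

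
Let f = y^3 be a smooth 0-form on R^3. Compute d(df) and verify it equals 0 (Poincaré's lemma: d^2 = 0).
d(df) = 0

Step 1: df = sum_i (∂f/∂x_i) dx_i = (0) dx + (3*y^2) dy + (0) dz.
Step 2: Apply d again. Using the 1-form formula, the coefficient of dx ∧ dy in d(df) is ∂^2 f/∂x ∂y - ∂^2 f/∂y ∂x = (0) - (0) = 0 (equality of mixed partials for smooth f).
Similarly for dx ∧ dz and dy ∧ dz — all coefficients vanish. So d(df) = 0.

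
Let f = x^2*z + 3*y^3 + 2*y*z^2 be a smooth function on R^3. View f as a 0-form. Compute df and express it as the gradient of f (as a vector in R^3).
df = (2*x*z) dx + (9*y^2 + 2*z^2) dy + (x^2 + 4*y*z) dz; grad f = (2*x*z, 9*y^2 + 2*z^2, x^2 + 4*y*z)

For a 0-form f, d f = (∂f/∂x) dx + (∂f/∂y) dy + (∂f/∂z) dz. The components of the vector representation are exactly the entries of grad f in Cartesian coordinates:
  ∂f/∂x = 2*x*z
  ∂f/∂y = 9*y^2 + 2*z^2
  ∂f/∂z = x^2 + 4*y*z.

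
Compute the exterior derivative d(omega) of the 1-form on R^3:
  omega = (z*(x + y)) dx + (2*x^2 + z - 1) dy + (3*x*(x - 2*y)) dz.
d(omega) = (4*x - z) dx ∧ dy + (5*x - 7*y) dx ∧ dz + (-6*x - 1) dy ∧ dz

For a 1-form omega = sum_i f_i dx_i, the exterior derivative is
  d(omega) = sum_{i < j} (∂f_j/∂x_i - ∂f_i/∂x_j) dx_i ∧ dx_j.
  coefficient of dx ∧ dy: ∂f_2/∂x - ∂f_1/∂y = ∂(2*x^2 + z - 1)/∂x - ∂(z*(x + y))/∂y = 4*x - z
  coefficient of dx ∧ dz: ∂f_3/∂x - ∂f_1/∂z = ∂(3*x*(x - 2*y))/∂x - ∂(z*(x + y))/∂z = 5*x - 7*y
  coefficient of dy ∧ dz: ∂f_3/∂y - ∂f_2/∂z = ∂(3*x*(x - 2*y))/∂y - ∂(2*x^2 + z - 1)/∂z = -6*x - 1
Assembling: d(omega) = (4*x - z) dx ∧ dy + (5*x - 7*y) dx ∧ dz + (-6*x - 1) dy ∧ dz.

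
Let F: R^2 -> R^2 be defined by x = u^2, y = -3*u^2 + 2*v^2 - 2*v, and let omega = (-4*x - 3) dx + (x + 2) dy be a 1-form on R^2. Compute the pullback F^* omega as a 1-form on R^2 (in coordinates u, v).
F^* omega = (-14*u^3 - 18*u) du + (4*u^2*v - 2*u^2 + 8*v - 4) dv

Using F^*(f dg) = (f ∘ F) d(g ∘ F), substitute each coordinate x_i by F_i(u, v) in f_i, and replace dx_i by d F_i = (∂F_i/∂u) du + (∂F_i/∂v) dv.
  For the x component: f_1(F) = -4*u^2 - 3; d F_1 = (2*u) du + (0) dv
  For the y component: f_2(F) = u^2 + 2; d F_2 = (-6*u) du + (4*v - 2) dv
Combining and collecting du, dv coefficients:
  coeff of du: -14*u^3 - 18*u
  coeff of dv: 4*u^2*v - 2*u^2 + 8*v - 4
F^* omega = (-14*u^3 - 18*u) du + (4*u^2*v - 2*u^2 + 8*v - 4) dv.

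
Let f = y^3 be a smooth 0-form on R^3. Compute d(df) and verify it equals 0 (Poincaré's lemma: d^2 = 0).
d(df) = 0

Step 1: df = sum_i (∂f/∂x_i) dx_i = (0) dx + (3*y^2) dy + (0) dz.
Step 2: Apply d again. Using the 1-form formula, the coefficient of dx ∧ dy in d(df) is ∂^2 f/∂x ∂y - ∂^2 f/∂y ∂x = (0) - (0) = 0 (equality of mixed partials for smooth f).
Similarly for dx ∧ dz and dy ∧ dz — all coefficients vanish. So d(df) = 0.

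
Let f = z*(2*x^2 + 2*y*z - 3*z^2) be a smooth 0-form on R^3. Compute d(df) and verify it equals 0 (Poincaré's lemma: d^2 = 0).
d(df) = 0

Step 1: df = sum_i (∂f/∂x_i) dx_i = (4*x*z) dx + (2*z^2) dy + (2*x^2 + 4*y*z - 9*z^2) dz.
Step 2: Apply d again. Using the 1-form formula, the coefficient of dx ∧ dy in d(df) is ∂^2 f/∂x ∂y - ∂^2 f/∂y ∂x = (0) - (0) = 0 (equality of mixed partials for smooth f).
Similarly for dx ∧ dz and dy ∧ dz — all coefficients vanish. So d(df) = 0.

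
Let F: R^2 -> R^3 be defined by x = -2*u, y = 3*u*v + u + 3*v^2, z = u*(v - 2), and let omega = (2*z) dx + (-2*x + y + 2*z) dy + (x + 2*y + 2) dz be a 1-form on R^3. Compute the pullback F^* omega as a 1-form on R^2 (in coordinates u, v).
F^* omega = (21*u*v^2 - 8*u*v + 9*u + 15*v^3 - 9*v^2 + 2*v - 4) du + (21*u^2*v + 3*u^2 + 45*u*v^2 + 6*u*v + 2*u + 18*v^3) dv

Using F^*(f dg) = (f ∘ F) d(g ∘ F), substitute each coordinate x_i by F_i(u, v) in f_i, and replace dx_i by d F_i = (∂F_i/∂u) du + (∂F_i/∂v) dv.
  For the x component: f_1(F) = 2*u*(v - 2); d F_1 = (-2) du + (0) dv
  For the y component: f_2(F) = 5*u*v + u + 3*v^2; d F_2 = (3*v + 1) du + (3*u + 6*v) dv
  For the z component: f_3(F) = 6*u*v + 6*v^2 + 2; d F_3 = (v - 2) du + (u) dv
Combining and collecting du, dv coefficients:
  coeff of du: 21*u*v^2 - 8*u*v + 9*u + 15*v^3 - 9*v^2 + 2*v - 4
  coeff of dv: 21*u^2*v + 3*u^2 + 45*u*v^2 + 6*u*v + 2*u + 18*v^3
F^* omega = (21*u*v^2 - 8*u*v + 9*u + 15*v^3 - 9*v^2 + 2*v - 4) du + (21*u^2*v + 3*u^2 + 45*u*v^2 + 6*u*v + 2*u + 18*v^3) dv.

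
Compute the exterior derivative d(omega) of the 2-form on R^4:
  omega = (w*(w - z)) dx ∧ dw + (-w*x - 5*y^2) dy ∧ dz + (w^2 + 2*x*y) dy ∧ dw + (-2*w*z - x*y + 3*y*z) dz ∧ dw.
d(omega) = (w - y) dx ∧ dz ∧ dw + (-w) dx ∧ dy ∧ dz + (-2*x + 3*z) dy ∧ dz ∧ dw + (2*y) dx ∧ dy ∧ dw

For a 2-form omega = sum_{i<j} g_{ij} dx_i ∧ dx_j, the exterior derivative is
  d(omega) = sum_{i<j} d(g_{ij}) ∧ dx_i ∧ dx_j = sum_{i<j, k} (∂g_{ij}/∂x_k) dx_k ∧ dx_i ∧ dx_j.
Expand each term, using dx_k ∧ dx_i ∧ dx_j = sgn(permutation) dx_{(a)} ∧ dx_{(b)} ∧ dx_{(c)} with (a < b < c) sorted:
  d(w*(w - z)) includes (∂/∂z)(w*(w - z)) dz = (-w) dz, which multiplied by dx ∧ dw gives (w) dx ∧ dz ∧ dw
  d(-w*x - 5*y^2) includes (∂/∂x)(-w*x - 5*y^2) dx = (-w) dx, which multiplied by dy ∧ dz gives (-w) dx ∧ dy ∧ dz
  d(-w*x - 5*y^2) includes (∂/∂w)(-w*x - 5*y^2) dw = (-x) dw, which multiplied by dy ∧ dz gives (-x) dy ∧ dz ∧ dw
  d(w^2 + 2*x*y) includes (∂/∂x)(w^2 + 2*x*y) dx = (2*y) dx, which multiplied by dy ∧ dw gives (2*y) dx ∧ dy ∧ dw
  d(-2*w*z - x*y + 3*y*z) includes (∂/∂x)(-2*w*z - x*y + 3*y*z) dx = (-y) dx, which multiplied by dz ∧ dw gives (-y) dx ∧ dz ∧ dw
  d(-2*w*z - x*y + 3*y*z) includes (∂/∂y)(-2*w*z - x*y + 3*y*z) dy = (-x + 3*z) dy, which multiplied by dz ∧ dw gives (-x + 3*z) dy ∧ dz ∧ dw
Collecting like 3-forms: d(omega) = (w - y) dx ∧ dz ∧ dw + (-w) dx ∧ dy ∧ dz + (-2*x + 3*z) dy ∧ dz ∧ dw + (2*y) dx ∧ dy ∧ dw.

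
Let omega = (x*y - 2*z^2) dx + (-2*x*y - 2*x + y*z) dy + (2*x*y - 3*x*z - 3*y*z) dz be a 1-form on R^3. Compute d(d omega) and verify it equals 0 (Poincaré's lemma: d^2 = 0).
d(d omega) = 0

Step 1: d omega = sum_{i<j} (∂f_j/∂x_i - ∂f_i/∂x_j) dx_i ∧ dx_j:
  coeff of dx ∧ dy: -x - 2*y - 2
  coeff of dx ∧ dz: 2*y + z
  coeff of dy ∧ dz: 2*x - y - 3*z
Step 2: Apply d again to each 2-form coefficient. The only possible 3-form in R^3 is dx ∧ dy ∧ dz, with coefficient
  ∂(coeff of dy∧dz)/∂x - ∂(coeff of dx∧dz)/∂y + ∂(coeff of dx∧dy)/∂z
  = ∂/∂x (2*x - y - 3*z) - ∂/∂y (2*y + z) + ∂/∂z (-x - 2*y - 2).
Each of these terms simplifies to sums of mixed partials that cancel in pairs. The result is 0 (by equality of mixed partials for smooth functions — Schwarz / Clairaut).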